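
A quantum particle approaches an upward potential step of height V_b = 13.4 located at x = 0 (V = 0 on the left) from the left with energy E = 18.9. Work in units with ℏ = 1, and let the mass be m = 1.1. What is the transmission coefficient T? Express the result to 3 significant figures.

The wavenumbers are k₁ = √(2mE)/ℏ = 6.448 on the left and k₂ = √(2m(E − V_b))/ℏ = 3.479 on the right.
Continuity of ψ and ψ′ at the step yields the reflection amplitude r = (k₁ − k₂)/(k₁ + k₂) = 0.2992; thus R = |r|² = 0.08950, T = 0.9105.

T = 0.910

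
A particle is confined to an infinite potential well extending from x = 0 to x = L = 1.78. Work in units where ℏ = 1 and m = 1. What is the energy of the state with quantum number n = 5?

E = 38.9

The infinite-well eigenfunctions ψ_n = √(2/L) sin(nπx/L) vanish at both walls, giving E_n = n²π²ℏ²/(2mL²).
E_5 = 5² × π² / (2 × 1 × 1.78²) = 38.94.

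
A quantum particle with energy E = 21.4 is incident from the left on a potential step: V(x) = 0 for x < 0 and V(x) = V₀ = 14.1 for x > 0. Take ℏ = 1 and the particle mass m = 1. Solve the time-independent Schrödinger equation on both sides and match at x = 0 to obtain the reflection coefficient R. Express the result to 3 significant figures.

On each side the TISE gives plane waves with k = √(2m(E − V))/ℏ: k₁ = √(2·1·21.4) = 6.542, k₂ = √(2·1·7.3) = 3.821.
Continuity of ψ and ψ′ at the step yields the reflection amplitude r = (k₁ − k₂)/(k₁ + k₂) = 0.2626; thus R = |r|² = 0.06895, T = 0.9311.

R = 0.0689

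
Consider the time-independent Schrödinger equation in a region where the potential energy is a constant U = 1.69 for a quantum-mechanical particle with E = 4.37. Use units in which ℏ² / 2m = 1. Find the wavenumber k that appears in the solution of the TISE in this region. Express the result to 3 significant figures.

With E > U the solution is oscillatory, ψ ∝ e^{±ikx} with k = √(2m(E − U))/ℏ.
k = √(2 × 0.5 × 2.68) = 1.637.

k = 1.64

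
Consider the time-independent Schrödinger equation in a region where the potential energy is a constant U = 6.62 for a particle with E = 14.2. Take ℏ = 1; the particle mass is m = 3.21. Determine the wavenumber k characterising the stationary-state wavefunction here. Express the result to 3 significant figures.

k = 6.98

With E > U the solution is oscillatory, ψ ∝ e^{±ikx} with k = √(2m(E − U))/ℏ.
k = √(2 × 3.21 × 7.58) = 6.976.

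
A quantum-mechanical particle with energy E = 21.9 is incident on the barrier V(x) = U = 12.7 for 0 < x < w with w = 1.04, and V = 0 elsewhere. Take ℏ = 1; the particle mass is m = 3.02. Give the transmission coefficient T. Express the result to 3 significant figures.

T = 0.835

Above the barrier the interior wavenumber is k₂ = √(2m(E − U))/ℏ = 7.454, giving phase k₂w = 7.753.
T = [1 + U² sin²(k₂w) / (4E(E − U))]⁻¹ = 1/1.198 = 0.835.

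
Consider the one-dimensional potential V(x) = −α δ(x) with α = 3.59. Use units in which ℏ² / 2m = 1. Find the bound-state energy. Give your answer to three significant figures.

The bound state is ψ(x) = √κ e^{−κ|x|}. The derivative jump ψ'(0⁺) − ψ'(0⁻) = −(2mα/ℏ²)ψ(0) fixes κ = mα/ℏ² = 1.795.
Then E = −ℏ²κ²/(2m) = −mα²/(2ℏ²) = -3.222.

E = -3.22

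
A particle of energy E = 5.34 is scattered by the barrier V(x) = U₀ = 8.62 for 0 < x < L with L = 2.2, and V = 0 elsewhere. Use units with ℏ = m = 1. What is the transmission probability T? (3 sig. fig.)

Since E < U₀ the interior solution is evanescent with decay constant κ = √(2m(U₀ − E))/ℏ = 2.561.
κL = 5.635, sinh(κL) = 140.0.
The exact tunnelling result is T⁻¹ = 1 + U₀² sinh²(κL) / [4E(U₀ − E)] = 20790, so T = 0.0000481.

T = 0.0000481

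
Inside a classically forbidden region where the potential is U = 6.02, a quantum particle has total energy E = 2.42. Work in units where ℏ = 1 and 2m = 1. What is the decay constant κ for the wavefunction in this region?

κ = 1.90

Since E < U the TISE in this region is ψ'' = κ²ψ with κ = √(2m(U − E))/ℏ.
κ = √(2 × 0.5 × 3.6) = 1.897.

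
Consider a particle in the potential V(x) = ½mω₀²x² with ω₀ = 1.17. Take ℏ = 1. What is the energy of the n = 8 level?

E = 9.95

Using E_n = (n + ½)ℏω₀: E_8 = 8.5 × 1.17 = 9.945.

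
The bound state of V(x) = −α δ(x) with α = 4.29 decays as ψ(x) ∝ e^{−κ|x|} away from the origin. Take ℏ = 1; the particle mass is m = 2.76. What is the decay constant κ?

κ = 11.8

Integrating the TISE across x = 0 gives the cusp condition ψ'(0⁺) − ψ'(0⁻) = −(2mα/ℏ²)ψ(0).
With ψ ∝ e^{−κ|x|} this yields −2κ = −2mα/ℏ², so κ = mα/ℏ² = 11.84.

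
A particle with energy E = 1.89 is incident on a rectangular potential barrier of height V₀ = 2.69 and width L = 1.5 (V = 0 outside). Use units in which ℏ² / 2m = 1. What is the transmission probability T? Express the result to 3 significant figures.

E < V₀: inside the barrier ψ ∝ e^{±κx} with κ = √(2m(V₀ − E))/ℏ = 0.8944.
κL = 1.342, sinh(κL) = 1.782.
Matching ψ, ψ′ at both faces gives T = [1 + V₀² sinh²(κL) / (4E(V₀ − E))]⁻¹ = 1/4.799 = 0.208.

T = 0.208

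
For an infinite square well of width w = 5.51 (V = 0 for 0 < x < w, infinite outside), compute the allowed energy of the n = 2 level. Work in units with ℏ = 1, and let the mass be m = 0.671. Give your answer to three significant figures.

Requiring ψ(0) = ψ(w) = 0 quantises k = nπ/w, hence E_n = ℏ²k²/2m = n²π²ℏ²/(2mw²).
E_2 = 2² × π² / (2 × 0.671 × 5.51²) = 0.9690.

E = 0.969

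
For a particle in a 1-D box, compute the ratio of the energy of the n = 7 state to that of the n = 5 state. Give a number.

E_n = n²π²ℏ²/(2mL²) so the ratio is n₂²/n₁² = 49/25 = 1.96.

1.96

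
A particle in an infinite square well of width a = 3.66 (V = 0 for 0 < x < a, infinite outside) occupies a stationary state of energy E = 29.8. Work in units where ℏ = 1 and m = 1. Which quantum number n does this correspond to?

From E_n = n²π²ℏ²/(2ma²) invert to n = √(2ma²E)/(πℏ).
n = (3.66/π) × √(2 × 1 × 29.8) = 8.994 → n = 9.

n = 9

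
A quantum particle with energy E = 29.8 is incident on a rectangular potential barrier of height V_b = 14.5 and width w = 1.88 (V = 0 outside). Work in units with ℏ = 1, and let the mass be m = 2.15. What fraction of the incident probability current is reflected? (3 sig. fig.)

E > V_b: inside the barrier k₂ = √(2m(E − V_b))/ℏ = 8.111, k₂w = 15.25.
T = [1 + V_b² sin²(k₂w) / (4E(E − V_b))]⁻¹ = 1/1.023 = 0.978.
R = 1 − T = 0.0221.

R = 0.0221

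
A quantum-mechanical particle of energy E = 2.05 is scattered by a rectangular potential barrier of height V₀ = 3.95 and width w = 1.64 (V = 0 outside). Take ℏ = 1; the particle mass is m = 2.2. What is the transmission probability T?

E < V₀: inside the barrier ψ ∝ e^{±κx} with κ = √(2m(V₀ − E))/ℏ = 2.891.
κw = 4.742, sinh(κw) = 57.32.
The exact tunnelling result is T⁻¹ = 1 + V₀² sinh²(κw) / [4E(V₀ − E)] = 3291, so T = 0.000304.

T = 0.000304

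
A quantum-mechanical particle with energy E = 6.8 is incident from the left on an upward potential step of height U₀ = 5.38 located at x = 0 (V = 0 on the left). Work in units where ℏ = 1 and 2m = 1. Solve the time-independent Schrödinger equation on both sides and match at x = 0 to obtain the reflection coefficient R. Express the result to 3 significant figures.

R = 0.139

The wavenumbers are k₁ = √(2mE)/ℏ = 2.608 on the left and k₂ = √(2m(E − U₀))/ℏ = 1.192 on the right.
Continuity of ψ and ψ′ at the step yields the reflection amplitude r = (k₁ − k₂)/(k₁ + k₂) = 0.3727; thus R = |r|² = 0.1389, T = 0.8611.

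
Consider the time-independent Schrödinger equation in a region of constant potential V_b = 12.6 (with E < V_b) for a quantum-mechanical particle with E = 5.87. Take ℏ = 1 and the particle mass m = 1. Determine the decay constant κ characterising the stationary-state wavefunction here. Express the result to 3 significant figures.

Since E < V_b the TISE in this region is ψ'' = κ²ψ with κ = √(2m(V_b − E))/ℏ.
κ = √(2 × 1 × 6.73) = 3.669.

κ = 3.67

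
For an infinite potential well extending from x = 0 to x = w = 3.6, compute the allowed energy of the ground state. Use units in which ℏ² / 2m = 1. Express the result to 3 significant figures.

The infinite-well eigenfunctions ψ_n = √(2/w) sin(nπx/w) vanish at both walls, giving E_n = n²π²ℏ²/(2mw²).
E_1 = 1² × π² / (2 × 0.5 × 3.6²) = 0.7615.

E = 0.762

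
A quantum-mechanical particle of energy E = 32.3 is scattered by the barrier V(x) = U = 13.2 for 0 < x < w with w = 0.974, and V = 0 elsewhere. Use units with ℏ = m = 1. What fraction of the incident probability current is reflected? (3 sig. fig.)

Above the barrier the interior wavenumber is k₂ = √(2m(E − U))/ℏ = 6.181, giving phase k₂w = 6.020.
T = [1 + U² sin²(k₂w) / (4E(E − U))]⁻¹ = 1/1.005 = 0.995.
R = 1 − T = 0.00476.

R = 0.00476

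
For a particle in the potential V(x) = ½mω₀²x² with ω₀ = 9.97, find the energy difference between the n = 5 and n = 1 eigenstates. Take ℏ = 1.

ΔE = 39.9

E_n = ℏω₀(n + ½), so ΔE = (5 − 1) ℏω₀ = 4 × 9.97 = 39.88.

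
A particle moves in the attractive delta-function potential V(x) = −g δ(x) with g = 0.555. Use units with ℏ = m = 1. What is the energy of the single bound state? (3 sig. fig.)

E = -0.154

For x ≠ 0 the bound state is ψ ∝ e^{−κ|x|}; integrating the TISE across the delta gives the cusp condition 2κ = 2mg/ℏ², so κ = 0.5550.
Then E = −ℏ²κ²/(2m) = −mg²/(2ℏ²) = -0.1540.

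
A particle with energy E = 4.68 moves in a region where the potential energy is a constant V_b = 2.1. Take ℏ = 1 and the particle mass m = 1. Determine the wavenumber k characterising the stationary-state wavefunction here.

With E > V_b the solution is oscillatory, ψ ∝ e^{±ikx} with k = √(2m(E − V_b))/ℏ.
k = √(2 × 1 × 2.58) = 2.272.

k = 2.27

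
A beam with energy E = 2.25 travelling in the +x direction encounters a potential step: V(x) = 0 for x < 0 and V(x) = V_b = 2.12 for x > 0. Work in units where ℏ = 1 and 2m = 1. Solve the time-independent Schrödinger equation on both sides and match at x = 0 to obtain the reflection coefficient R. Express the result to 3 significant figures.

On each side the TISE gives plane waves with k = √(2m(E − V))/ℏ: k₁ = √(2·½·2.25) = 1.500, k₂ = √(2·½·0.13) = 0.3606.
Continuity of ψ and ψ′ at the step yields the reflection amplitude r = (k₁ − k₂)/(k₁ + k₂) = 0.6124; thus R = |r|² = 0.3751, T = 0.6249.

R = 0.375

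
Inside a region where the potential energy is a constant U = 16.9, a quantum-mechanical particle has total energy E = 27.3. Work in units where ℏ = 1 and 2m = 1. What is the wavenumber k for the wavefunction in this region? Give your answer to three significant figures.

With E > U the solution is oscillatory, ψ ∝ e^{±ikx} with k = √(2m(E − U))/ℏ.
k = √(2 × 0.5 × 10.4) = 3.225.

k = 3.22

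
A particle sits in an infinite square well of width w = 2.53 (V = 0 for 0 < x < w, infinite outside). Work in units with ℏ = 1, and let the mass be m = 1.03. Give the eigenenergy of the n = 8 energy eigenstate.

E = 47.9

The infinite-well eigenfunctions ψ_n = √(2/w) sin(nπx/w) vanish at both walls, giving E_n = n²π²ℏ²/(2mw²).
E_8 = 8² × π² / (2 × 1.03 × 2.53²) = 47.90.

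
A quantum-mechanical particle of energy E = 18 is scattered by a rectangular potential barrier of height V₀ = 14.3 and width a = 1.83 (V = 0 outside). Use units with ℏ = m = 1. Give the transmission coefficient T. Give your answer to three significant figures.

T = 0.583

E > V₀: inside the barrier k₂ = √(2m(E − V₀))/ℏ = 2.720, k₂a = 4.978.
T = [1 + V₀² sin²(k₂a) / (4E(E − V₀))]⁻¹ = 1/1.715 = 0.583.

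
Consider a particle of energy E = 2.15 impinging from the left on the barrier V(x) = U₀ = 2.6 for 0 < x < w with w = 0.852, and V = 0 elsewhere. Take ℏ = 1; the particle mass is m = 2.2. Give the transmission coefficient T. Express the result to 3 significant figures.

T = 0.201

E < U₀: inside the barrier ψ ∝ e^{±κx} with κ = √(2m(U₀ − E))/ℏ = 1.407.
κw = 1.199, sinh(κw) = 1.507.
The exact tunnelling result is T⁻¹ = 1 + U₀² sinh²(κw) / [4E(U₀ − E)] = 4.969, so T = 0.201.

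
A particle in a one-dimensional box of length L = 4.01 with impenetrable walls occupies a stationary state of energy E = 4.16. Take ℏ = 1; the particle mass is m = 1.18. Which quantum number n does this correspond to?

From E_n = n²π²ℏ²/(2mL²) invert to n = √(2mL²E)/(πℏ).
n = (4.01/π) × √(2 × 1.18 × 4.16) = 3.999 → n = 4.

n = 4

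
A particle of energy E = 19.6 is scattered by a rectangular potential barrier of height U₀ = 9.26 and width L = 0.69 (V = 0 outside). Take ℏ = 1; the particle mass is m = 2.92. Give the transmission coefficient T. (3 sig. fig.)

Above the barrier the interior wavenumber is k₂ = √(2m(E − U₀))/ℏ = 7.771, giving phase k₂L = 5.362.
T = [1 + U₀² sin²(k₂L) / (4E(E − U₀))]⁻¹ = 1/1.067 = 0.937.

T = 0.937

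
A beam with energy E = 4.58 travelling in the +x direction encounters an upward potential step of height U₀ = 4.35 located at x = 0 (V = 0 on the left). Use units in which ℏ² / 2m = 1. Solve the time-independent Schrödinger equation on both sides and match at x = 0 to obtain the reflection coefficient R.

On each side the TISE gives plane waves with k = √(2m(E − V))/ℏ: k₁ = √(2·½·4.58) = 2.140, k₂ = √(2·½·0.23) = 0.4796.
Matching ψ and ψ′ at x = 0 gives r = (k₁ − k₂)/(k₁ + k₂), so R = r² = 0.4018 and T = 1 − R = 0.5982.

R = 0.402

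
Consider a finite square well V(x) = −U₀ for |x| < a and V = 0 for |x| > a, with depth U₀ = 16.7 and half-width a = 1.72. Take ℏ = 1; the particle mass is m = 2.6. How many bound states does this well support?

N = 11

Define the well-strength parameter z₀ = (a/ℏ)√(2mU₀) = 1.72 × √(2·2.6·16.7) = 16.03.
A new bound state (alternating even/odd) appears each time z₀ passes a multiple of π/2, so N = ⌊2z₀/π⌋ + 1 = ⌊10.20⌋ + 1 = 11.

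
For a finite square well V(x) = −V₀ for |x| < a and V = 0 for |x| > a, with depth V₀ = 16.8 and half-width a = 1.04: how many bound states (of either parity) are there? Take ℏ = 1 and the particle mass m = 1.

Define the well-strength parameter z₀ = (a/ℏ)√(2mV₀) = 1.04 × √(2·1·16.8) = 6.028.
The even/odd transcendental equations gain one root per π/2 in z₀, giving N = 1 + ⌊2z₀/π⌋ = 1 + ⌊3.838⌋ = 4.

N = 4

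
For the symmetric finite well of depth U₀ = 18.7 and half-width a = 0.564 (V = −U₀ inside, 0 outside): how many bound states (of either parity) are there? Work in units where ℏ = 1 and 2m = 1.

The dimensionless depth is z₀ = a√(2mU₀)/ℏ = 0.564 × √(18.70) = 2.439.
A new bound state (alternating even/odd) appears each time z₀ passes a multiple of π/2, so N = ⌊2z₀/π⌋ + 1 = ⌊1.553⌋ + 1 = 2.

N = 2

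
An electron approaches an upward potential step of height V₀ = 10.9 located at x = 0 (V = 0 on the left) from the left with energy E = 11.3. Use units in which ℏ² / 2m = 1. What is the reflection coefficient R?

On each side the TISE gives plane waves with k = √(2m(E − V))/ℏ: k₁ = √(2·½·11.3) = 3.362, k₂ = √(2·½·0.4) = 0.6325.
Matching ψ and ψ′ at x = 0 gives r = (k₁ − k₂)/(k₁ + k₂), so R = r² = 0.4669 and T = 1 − R = 0.5331.

R = 0.467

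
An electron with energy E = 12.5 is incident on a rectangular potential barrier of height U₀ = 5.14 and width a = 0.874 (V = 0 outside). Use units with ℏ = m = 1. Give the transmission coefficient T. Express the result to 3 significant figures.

E > U₀: inside the barrier k₂ = √(2m(E − U₀))/ℏ = 3.837, k₂a = 3.353.
Matching at both interfaces gives T⁻¹ = 1 + U₀² sin²(k₂a) / [4E(E − U₀)] = 1.003, hence T = 0.997.

T = 0.997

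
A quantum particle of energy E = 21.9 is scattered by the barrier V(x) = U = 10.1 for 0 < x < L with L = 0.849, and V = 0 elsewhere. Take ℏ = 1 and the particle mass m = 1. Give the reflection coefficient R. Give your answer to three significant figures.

R = 0.0640

Above the barrier the interior wavenumber is k₂ = √(2m(E − U))/ℏ = 4.858, giving phase k₂L = 4.124.
T = [1 + U² sin²(k₂L) / (4E(E − U))]⁻¹ = 1/1.068 = 0.936.
R = 1 − T = 0.0640.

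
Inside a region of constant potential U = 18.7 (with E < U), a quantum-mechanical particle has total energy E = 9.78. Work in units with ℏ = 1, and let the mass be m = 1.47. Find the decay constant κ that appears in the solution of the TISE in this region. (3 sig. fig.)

Since E < U the TISE in this region is ψ'' = κ²ψ with κ = √(2m(U − E))/ℏ.
κ = √(2 × 1.47 × 8.92) = 5.121.

κ = 5.12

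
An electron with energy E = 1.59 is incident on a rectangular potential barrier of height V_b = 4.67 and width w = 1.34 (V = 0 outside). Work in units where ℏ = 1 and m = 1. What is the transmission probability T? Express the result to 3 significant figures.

T = 0.00463

Since E < V_b the interior solution is evanescent with decay constant κ = √(2m(V_b − E))/ℏ = 2.482.
κw = 3.326, sinh(κw) = 13.89.
The exact tunnelling result is T⁻¹ = 1 + V_b² sinh²(κw) / [4E(V_b − E)] = 215.9, so T = 0.00463.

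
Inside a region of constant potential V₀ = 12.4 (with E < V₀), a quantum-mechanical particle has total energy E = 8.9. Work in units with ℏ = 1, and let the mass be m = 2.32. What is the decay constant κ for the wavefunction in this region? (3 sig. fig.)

Since E < V₀ the TISE in this region is ψ'' = κ²ψ with κ = √(2m(V₀ − E))/ℏ.
κ = √(2 × 2.32 × 3.5) = 4.030.

κ = 4.03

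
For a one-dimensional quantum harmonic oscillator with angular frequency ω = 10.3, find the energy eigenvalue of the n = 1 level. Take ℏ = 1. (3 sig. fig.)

The oscillator eigenvalues are E_n = ℏω(n + ½), so E_1 = 10.3 × 1.5 = 15.45.

E = 15.5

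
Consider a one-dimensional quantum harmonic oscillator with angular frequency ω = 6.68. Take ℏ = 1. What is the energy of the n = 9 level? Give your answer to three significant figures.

E = 63.5

Using E_n = (n + ½)ℏω: E_9 = 9.5 × 6.68 = 63.46.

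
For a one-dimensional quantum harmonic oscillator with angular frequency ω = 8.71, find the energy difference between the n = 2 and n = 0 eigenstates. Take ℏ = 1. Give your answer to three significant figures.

ΔE = 17.4

E_n = ℏω(n + ½), so ΔE = (2 − 0) ℏω = 2 × 8.71 = 17.42.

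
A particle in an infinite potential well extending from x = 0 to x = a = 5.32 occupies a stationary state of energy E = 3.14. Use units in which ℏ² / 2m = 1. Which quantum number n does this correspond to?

n = 3

From E_n = n²π²ℏ²/(2ma²) invert to n = √(2ma²E)/(πℏ).
n = (5.32/π) × √(2 × 0.5 × 3.14) = 3.001 → n = 3.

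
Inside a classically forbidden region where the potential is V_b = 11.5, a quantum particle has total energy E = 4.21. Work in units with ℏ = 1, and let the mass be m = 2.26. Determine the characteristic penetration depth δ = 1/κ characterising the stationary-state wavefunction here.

δ = 0.174

Since E < V_b the TISE in this region is ψ'' = κ²ψ with κ = √(2m(V_b − E))/ℏ.
κ = √(2 × 2.26 × 7.29) = 5.740. The penetration depth is δ = 1/κ = 0.174.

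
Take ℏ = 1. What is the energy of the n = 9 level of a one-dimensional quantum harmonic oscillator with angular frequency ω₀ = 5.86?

E = 55.7

The oscillator eigenvalues are E_n = ℏω₀(n + ½), so E_9 = 5.86 × 9.5 = 55.67.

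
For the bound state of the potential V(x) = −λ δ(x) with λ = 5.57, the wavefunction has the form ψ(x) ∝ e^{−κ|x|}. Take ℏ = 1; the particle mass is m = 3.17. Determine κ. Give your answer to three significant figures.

Integrate −(ℏ²/2m)ψ'' − λδ(x)ψ = Eψ from −ε to +ε: the ψ'' term gives ψ'(0⁺) − ψ'(0⁻) and the δ term gives −(2mλ/ℏ²)ψ(0).
With ψ ∝ e^{−κ|x|} this yields −2κ = −2mλ/ℏ², so κ = mλ/ℏ² = 17.66.

κ = 17.7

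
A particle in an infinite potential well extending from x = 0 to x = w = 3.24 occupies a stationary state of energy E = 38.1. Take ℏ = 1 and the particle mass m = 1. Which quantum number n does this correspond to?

n = 9

For an infinite well E_n = n²π²ℏ²/(2mw²), so n = (w/πℏ)√(2mE).
n = (3.24/π) × √(2 × 1 × 38.1) = 9.003 → n = 9.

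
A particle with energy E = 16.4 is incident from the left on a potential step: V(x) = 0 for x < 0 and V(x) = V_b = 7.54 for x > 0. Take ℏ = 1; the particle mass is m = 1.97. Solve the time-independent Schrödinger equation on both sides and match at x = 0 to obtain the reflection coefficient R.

The wavenumbers are k₁ = √(2mE)/ℏ = 8.038 on the left and k₂ = √(2m(E − V_b))/ℏ = 5.908 on the right.
Matching ψ and ψ′ at x = 0 gives r = (k₁ − k₂)/(k₁ + k₂), so R = r² = 0.02333 and T = 1 − R = 0.9767.

R = 0.0233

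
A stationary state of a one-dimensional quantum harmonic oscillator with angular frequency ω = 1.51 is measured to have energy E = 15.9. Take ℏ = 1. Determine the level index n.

Invert E_n = (n + ½)ℏω: n = E/ℏω − ½ = 10.030, so n = 10.

n = 10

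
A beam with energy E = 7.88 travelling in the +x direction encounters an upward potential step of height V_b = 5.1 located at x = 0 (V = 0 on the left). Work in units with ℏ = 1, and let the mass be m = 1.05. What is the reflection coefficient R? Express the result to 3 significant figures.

R = 0.0649

On each side the TISE gives plane waves with k = √(2m(E − V))/ℏ: k₁ = √(2·1.05·7.88) = 4.068, k₂ = √(2·1.05·2.78) = 2.416.
Continuity of ψ and ψ′ at the step yields the reflection amplitude r = (k₁ − k₂)/(k₁ + k₂) = 0.2547; thus R = |r|² = 0.06489, T = 0.9351.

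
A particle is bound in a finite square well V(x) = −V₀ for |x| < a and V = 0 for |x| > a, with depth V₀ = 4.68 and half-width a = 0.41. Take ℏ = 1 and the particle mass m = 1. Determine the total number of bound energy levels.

N = 1

The dimensionless depth is z₀ = a√(2mV₀)/ℏ = 0.41 × √(9.360) = 1.254.
A new bound state (alternating even/odd) appears each time z₀ passes a multiple of π/2, so N = ⌊2z₀/π⌋ + 1 = ⌊0.7985⌋ + 1 = 1.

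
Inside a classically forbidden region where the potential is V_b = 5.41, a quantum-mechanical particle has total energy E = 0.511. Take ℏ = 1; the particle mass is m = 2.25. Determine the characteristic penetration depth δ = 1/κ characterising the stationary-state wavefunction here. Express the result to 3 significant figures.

δ = 0.213

Since E < V_b the TISE in this region is ψ'' = κ²ψ with κ = √(2m(V_b − E))/ℏ.
κ = √(2 × 2.25 × 4.899) = 4.695. The penetration depth is δ = 1/κ = 0.213.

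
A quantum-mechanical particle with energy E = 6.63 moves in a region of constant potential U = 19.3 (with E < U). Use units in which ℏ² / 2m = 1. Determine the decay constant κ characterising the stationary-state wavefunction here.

Since E < U the TISE in this region is ψ'' = κ²ψ with κ = √(2m(U − E))/ℏ.
κ = √(2 × 0.5 × 12.67) = 3.559.

κ = 3.56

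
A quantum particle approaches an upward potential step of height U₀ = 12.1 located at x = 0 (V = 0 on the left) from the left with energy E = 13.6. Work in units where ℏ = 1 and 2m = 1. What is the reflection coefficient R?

On each side the TISE gives plane waves with k = √(2m(E − V))/ℏ: k₁ = √(2·½·13.6) = 3.688, k₂ = √(2·½·1.5) = 1.225.
Matching ψ and ψ′ at x = 0 gives r = (k₁ − k₂)/(k₁ + k₂), so R = r² = 0.2514 and T = 1 − R = 0.7486.

R = 0.251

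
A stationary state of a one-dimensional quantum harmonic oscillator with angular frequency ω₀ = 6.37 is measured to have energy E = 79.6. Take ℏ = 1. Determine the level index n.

n = 12

E_n = ℏω₀(n + ½) ⇒ n = E/(ℏω₀) − ½ = 79.6/6.37 − 0.5 = 11.996 → n = 12.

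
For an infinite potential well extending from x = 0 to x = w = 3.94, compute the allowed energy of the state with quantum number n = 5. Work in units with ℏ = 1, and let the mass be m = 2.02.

E = 3.93

The infinite-well eigenfunctions ψ_n = √(2/w) sin(nπx/w) vanish at both walls, giving E_n = n²π²ℏ²/(2mw²).
E_5 = 5² × π² / (2 × 2.02 × 3.94²) = 3.934.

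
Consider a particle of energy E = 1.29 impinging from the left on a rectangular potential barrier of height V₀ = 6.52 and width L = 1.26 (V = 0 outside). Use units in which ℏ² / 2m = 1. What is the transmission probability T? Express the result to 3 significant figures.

E < V₀: inside the barrier ψ ∝ e^{±κx} with κ = √(2m(V₀ − E))/ℏ = 2.287.
κL = 2.882, sinh(κL) = 8.893.
Matching ψ, ψ′ at both faces gives T = [1 + V₀² sinh²(κL) / (4E(V₀ − E))]⁻¹ = 1/125.6 = 0.00796.

T = 0.00796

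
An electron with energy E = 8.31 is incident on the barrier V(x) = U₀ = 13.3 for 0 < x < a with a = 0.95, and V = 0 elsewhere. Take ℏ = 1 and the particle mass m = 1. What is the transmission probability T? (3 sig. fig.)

Since E < U₀ the interior solution is evanescent with decay constant κ = √(2m(U₀ − E))/ℏ = 3.159.
κa = 3.001, sinh(κa) = 10.03.
The exact tunnelling result is T⁻¹ = 1 + U₀² sinh²(κa) / [4E(U₀ − E)] = 108.3, so T = 0.00924.

T = 0.00924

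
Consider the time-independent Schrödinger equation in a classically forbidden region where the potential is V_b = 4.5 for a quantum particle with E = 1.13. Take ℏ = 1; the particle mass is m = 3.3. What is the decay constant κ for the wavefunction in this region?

Since E < V_b the TISE in this region is ψ'' = κ²ψ with κ = √(2m(V_b − E))/ℏ.
κ = √(2 × 3.3 × 3.37) = 4.716.

κ = 4.72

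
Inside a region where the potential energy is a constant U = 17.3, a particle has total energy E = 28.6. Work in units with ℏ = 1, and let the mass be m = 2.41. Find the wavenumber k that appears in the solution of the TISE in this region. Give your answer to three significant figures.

With E > U the solution is oscillatory, ψ ∝ e^{±ikx} with k = √(2m(E − U))/ℏ.
k = √(2 × 2.41 × 11.3) = 7.380.

k = 7.38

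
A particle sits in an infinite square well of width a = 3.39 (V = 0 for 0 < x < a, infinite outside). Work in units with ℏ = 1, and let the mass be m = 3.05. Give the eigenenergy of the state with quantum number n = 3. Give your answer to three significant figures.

E = 1.27

The infinite-well eigenfunctions ψ_n = √(2/a) sin(nπx/a) vanish at both walls, giving E_n = n²π²ℏ²/(2ma²).
E_3 = 3² × π² / (2 × 3.05 × 3.39²) = 1.267.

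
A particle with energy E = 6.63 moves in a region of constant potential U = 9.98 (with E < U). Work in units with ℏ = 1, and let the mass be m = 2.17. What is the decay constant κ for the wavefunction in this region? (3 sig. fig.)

Since E < U the TISE in this region is ψ'' = κ²ψ with κ = √(2m(U − E))/ℏ.
κ = √(2 × 2.17 × 3.35) = 3.813.

κ = 3.81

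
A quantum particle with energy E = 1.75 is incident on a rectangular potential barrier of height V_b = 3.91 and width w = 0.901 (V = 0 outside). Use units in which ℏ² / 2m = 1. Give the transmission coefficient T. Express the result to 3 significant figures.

T = 0.245

Since E < V_b the interior solution is evanescent with decay constant κ = √(2m(V_b − E))/ℏ = 1.470.
κw = 1.324, sinh(κw) = 1.747.
The exact tunnelling result is T⁻¹ = 1 + V_b² sinh²(κw) / [4E(V_b − E)] = 4.084, so T = 0.245.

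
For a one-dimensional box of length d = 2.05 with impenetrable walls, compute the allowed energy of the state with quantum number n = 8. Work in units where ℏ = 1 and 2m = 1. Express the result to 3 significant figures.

E = 150

The infinite-well eigenfunctions ψ_n = √(2/d) sin(nπx/d) vanish at both walls, giving E_n = n²π²ℏ²/(2md²).
E_8 = 8² × π² / (2 × 0.5 × 2.05²) = 150.3.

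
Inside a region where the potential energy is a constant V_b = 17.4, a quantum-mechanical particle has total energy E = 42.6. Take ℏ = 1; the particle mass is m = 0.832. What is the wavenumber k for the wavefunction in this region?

With E > V_b the solution is oscillatory, ψ ∝ e^{±ikx} with k = √(2m(E − V_b))/ℏ.
k = √(2 × 0.832 × 25.2) = 6.476.

k = 6.48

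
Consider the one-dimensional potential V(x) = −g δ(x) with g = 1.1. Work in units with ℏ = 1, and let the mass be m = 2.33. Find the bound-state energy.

E = -1.41

The bound state is ψ(x) = √κ e^{−κ|x|}. The derivative jump ψ'(0⁺) − ψ'(0⁻) = −(2mg/ℏ²)ψ(0) fixes κ = mg/ℏ² = 2.563.
Then E = −ℏ²κ²/(2m) = −mg²/(2ℏ²) = -1.410.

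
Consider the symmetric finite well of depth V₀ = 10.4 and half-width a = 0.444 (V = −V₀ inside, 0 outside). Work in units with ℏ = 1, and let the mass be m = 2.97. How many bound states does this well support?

N = 3

The dimensionless depth is z₀ = a√(2mV₀)/ℏ = 0.444 × √(61.78) = 3.490.
A new bound state (alternating even/odd) appears each time z₀ passes a multiple of π/2, so N = ⌊2z₀/π⌋ + 1 = ⌊2.222⌋ + 1 = 3.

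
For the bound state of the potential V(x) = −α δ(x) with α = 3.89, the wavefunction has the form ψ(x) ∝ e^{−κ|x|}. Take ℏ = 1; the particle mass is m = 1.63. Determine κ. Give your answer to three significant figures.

κ = 6.34

Integrating the TISE across x = 0 gives the cusp condition ψ'(0⁺) − ψ'(0⁻) = −(2mα/ℏ²)ψ(0).
With ψ ∝ e^{−κ|x|} this yields −2κ = −2mα/ℏ², so κ = mα/ℏ² = 6.341.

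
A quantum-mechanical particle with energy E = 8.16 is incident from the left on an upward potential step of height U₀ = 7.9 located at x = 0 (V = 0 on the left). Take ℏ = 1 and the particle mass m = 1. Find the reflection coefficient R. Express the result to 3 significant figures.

The wavenumbers are k₁ = √(2mE)/ℏ = 4.040 on the left and k₂ = √(2m(E − U₀))/ℏ = 0.7211 on the right.
Matching ψ and ψ′ at x = 0 gives r = (k₁ − k₂)/(k₁ + k₂), so R = r² = 0.4859 and T = 1 − R = 0.5141.

R = 0.486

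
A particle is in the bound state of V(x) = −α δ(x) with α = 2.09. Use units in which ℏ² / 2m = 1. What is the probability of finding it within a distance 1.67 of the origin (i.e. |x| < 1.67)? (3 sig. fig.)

P = 0.970

The normalised bound state is ψ = √κ e^{−κ|x|} with κ = mα/ℏ² = 1.045.
P(|x| < d) = ∫_{−d}^{d} κ e^{−2κ|x|} dx = 1 − e^{−2κd} = 1 − e^{−3.490} = 0.9695.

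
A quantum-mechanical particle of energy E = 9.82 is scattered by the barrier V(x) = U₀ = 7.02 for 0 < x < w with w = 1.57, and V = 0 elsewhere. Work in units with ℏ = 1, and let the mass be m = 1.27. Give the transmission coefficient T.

E > U₀: inside the barrier k₂ = √(2m(E − U₀))/ℏ = 2.667, k₂w = 4.187.
Matching at both interfaces gives T⁻¹ = 1 + U₀² sin²(k₂w) / [4E(E − U₀)] = 1.335, hence T = 0.749.

T = 0.749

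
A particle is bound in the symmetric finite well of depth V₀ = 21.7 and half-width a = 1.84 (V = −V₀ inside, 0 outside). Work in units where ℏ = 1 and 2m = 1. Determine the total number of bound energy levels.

The dimensionless depth is z₀ = a√(2mV₀)/ℏ = 1.84 × √(21.70) = 8.571.
A new bound state (alternating even/odd) appears each time z₀ passes a multiple of π/2, so N = ⌊2z₀/π⌋ + 1 = ⌊5.457⌋ + 1 = 6.

N = 6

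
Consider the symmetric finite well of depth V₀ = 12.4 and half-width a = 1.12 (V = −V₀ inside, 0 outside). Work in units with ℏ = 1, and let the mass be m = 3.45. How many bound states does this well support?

N = 7

Define the well-strength parameter z₀ = (a/ℏ)√(2mV₀) = 1.12 × √(2·3.45·12.4) = 10.36.
The even/odd transcendental equations gain one root per π/2 in z₀, giving N = 1 + ⌊2z₀/π⌋ = 1 + ⌊6.595⌋ = 7.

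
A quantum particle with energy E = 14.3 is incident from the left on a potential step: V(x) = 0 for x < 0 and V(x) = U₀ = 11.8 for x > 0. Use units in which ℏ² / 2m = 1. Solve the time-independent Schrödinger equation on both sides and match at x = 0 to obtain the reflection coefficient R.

R = 0.168

The wavenumbers are k₁ = √(2mE)/ℏ = 3.782 on the left and k₂ = √(2m(E − U₀))/ℏ = 1.581 on the right.
Continuity of ψ and ψ′ at the step yields the reflection amplitude r = (k₁ − k₂)/(k₁ + k₂) = 0.4103; thus R = |r|² = 0.1684, T = 0.8316.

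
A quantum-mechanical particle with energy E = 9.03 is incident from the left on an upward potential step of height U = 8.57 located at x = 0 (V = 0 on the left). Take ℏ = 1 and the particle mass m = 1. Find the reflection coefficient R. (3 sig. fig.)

On each side the TISE gives plane waves with k = √(2m(E − V))/ℏ: k₁ = √(2·1·9.03) = 4.250, k₂ = √(2·1·0.46) = 0.9592.
Continuity of ψ and ψ′ at the step yields the reflection amplitude r = (k₁ − k₂)/(k₁ + k₂) = 0.6317; thus R = |r|² = 0.3991, T = 0.6009.

R = 0.399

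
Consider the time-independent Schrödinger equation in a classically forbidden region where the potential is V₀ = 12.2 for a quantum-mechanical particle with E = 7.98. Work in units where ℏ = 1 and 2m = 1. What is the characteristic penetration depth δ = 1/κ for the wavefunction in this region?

Since E < V₀ the TISE in this region is ψ'' = κ²ψ with κ = √(2m(V₀ − E))/ℏ.
κ = √(2 × 0.5 × 4.22) = 2.054. The penetration depth is δ = 1/κ = 0.487.

δ = 0.487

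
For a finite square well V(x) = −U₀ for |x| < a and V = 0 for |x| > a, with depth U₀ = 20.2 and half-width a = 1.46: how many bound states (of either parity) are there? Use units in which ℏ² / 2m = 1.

Define the well-strength parameter z₀ = (a/ℏ)√(2mU₀) = 1.46 × √(2·0.5·20.2) = 6.562.
The even/odd transcendental equations gain one root per π/2 in z₀, giving N = 1 + ⌊2z₀/π⌋ = 1 + ⌊4.177⌋ = 5.

N = 5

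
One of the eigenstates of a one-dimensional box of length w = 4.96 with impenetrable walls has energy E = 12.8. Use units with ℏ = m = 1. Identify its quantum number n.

n = 8

From E_n = n²π²ℏ²/(2mw²) invert to n = √(2mw²E)/(πℏ).
n = (4.96/π) × √(2 × 1 × 12.8) = 7.988 → n = 8.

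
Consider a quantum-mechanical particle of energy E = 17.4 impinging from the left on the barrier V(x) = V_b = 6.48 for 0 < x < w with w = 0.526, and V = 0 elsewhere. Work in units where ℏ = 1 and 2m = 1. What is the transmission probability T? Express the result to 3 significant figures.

T = 0.949

Above the barrier the interior wavenumber is k₂ = √(2m(E − V_b))/ℏ = 3.305, giving phase k₂w = 1.738.
Matching at both interfaces gives T⁻¹ = 1 + V_b² sin²(k₂w) / [4E(E − V_b)] = 1.054, hence T = 0.949.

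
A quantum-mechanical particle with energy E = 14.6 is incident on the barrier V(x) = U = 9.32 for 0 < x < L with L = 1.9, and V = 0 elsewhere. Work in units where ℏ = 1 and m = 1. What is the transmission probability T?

T = 0.997

Above the barrier the interior wavenumber is k₂ = √(2m(E − U))/ℏ = 3.250, giving phase k₂L = 6.174.
Matching at both interfaces gives T⁻¹ = 1 + U² sin²(k₂L) / [4E(E − U)] = 1.003, hence T = 0.997.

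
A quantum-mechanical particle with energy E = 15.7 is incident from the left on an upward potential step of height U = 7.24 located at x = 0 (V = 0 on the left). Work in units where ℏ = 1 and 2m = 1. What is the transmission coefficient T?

T = 0.976

The wavenumbers are k₁ = √(2mE)/ℏ = 3.962 on the left and k₂ = √(2m(E − U))/ℏ = 2.909 on the right.
Continuity of ψ and ψ′ at the step yields the reflection amplitude r = (k₁ − k₂)/(k₁ + k₂) = 0.1534; thus R = |r|² = 0.02352, T = 0.9765.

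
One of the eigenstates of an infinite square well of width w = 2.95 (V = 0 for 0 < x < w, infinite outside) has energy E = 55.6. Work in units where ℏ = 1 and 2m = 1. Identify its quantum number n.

n = 7

For an infinite well E_n = n²π²ℏ²/(2mw²), so n = (w/πℏ)√(2mE).
n = (2.95/π) × √(2 × 0.5 × 55.6) = 7.002 → n = 7.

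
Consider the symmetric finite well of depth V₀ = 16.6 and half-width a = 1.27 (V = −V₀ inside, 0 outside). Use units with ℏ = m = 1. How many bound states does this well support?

N = 5

Define the well-strength parameter z₀ = (a/ℏ)√(2mV₀) = 1.27 × √(2·1·16.6) = 7.318.
A new bound state (alternating even/odd) appears each time z₀ passes a multiple of π/2, so N = ⌊2z₀/π⌋ + 1 = ⌊4.659⌋ + 1 = 5.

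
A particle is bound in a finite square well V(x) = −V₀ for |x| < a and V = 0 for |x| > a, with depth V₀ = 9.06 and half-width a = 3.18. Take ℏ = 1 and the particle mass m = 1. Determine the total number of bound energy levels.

N = 9

Define the well-strength parameter z₀ = (a/ℏ)√(2mV₀) = 3.18 × √(2·1·9.06) = 13.54.
A new bound state (alternating even/odd) appears each time z₀ passes a multiple of π/2, so N = ⌊2z₀/π⌋ + 1 = ⌊8.618⌋ + 1 = 9.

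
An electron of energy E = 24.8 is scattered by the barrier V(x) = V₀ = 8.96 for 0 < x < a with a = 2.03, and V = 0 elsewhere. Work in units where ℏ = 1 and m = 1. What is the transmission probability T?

T = 0.960

Above the barrier the interior wavenumber is k₂ = √(2m(E − V₀))/ℏ = 5.628, giving phase k₂a = 11.43.
Matching at both interfaces gives T⁻¹ = 1 + V₀² sin²(k₂a) / [4E(E − V₀)] = 1.042, hence T = 0.960.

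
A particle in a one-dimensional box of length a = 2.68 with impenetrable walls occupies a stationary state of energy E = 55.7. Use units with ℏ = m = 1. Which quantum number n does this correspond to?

From E_n = n²π²ℏ²/(2ma²) invert to n = √(2ma²E)/(πℏ).
n = (2.68/π) × √(2 × 1 × 55.7) = 9.004 → n = 9.

n = 9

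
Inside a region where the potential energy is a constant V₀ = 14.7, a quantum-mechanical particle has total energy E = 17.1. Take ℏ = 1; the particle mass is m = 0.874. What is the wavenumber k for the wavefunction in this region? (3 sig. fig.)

k = 2.05

With E > V₀ the solution is oscillatory, ψ ∝ e^{±ikx} with k = √(2m(E − V₀))/ℏ.
k = √(2 × 0.874 × 2.4) = 2.048.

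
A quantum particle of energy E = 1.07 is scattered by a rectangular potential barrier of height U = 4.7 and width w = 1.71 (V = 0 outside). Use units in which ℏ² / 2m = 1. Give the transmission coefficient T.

T = 0.00416

E < U: inside the barrier ψ ∝ e^{±κx} with κ = √(2m(U − E))/ℏ = 1.905.
κw = 3.258, sinh(κw) = 12.98.
The exact tunnelling result is T⁻¹ = 1 + U² sinh²(κw) / [4E(U − E)] = 240.5, so T = 0.00416.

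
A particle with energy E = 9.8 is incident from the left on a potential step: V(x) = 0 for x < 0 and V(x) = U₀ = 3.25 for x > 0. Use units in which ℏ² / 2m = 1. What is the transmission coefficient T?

On each side the TISE gives plane waves with k = √(2m(E − V))/ℏ: k₁ = √(2·½·9.8) = 3.130, k₂ = √(2·½·6.55) = 2.559.
Matching ψ and ψ′ at x = 0 gives r = (k₁ − k₂)/(k₁ + k₂), so R = r² = 0.01008 and T = 1 − R = 0.9899.

T = 0.990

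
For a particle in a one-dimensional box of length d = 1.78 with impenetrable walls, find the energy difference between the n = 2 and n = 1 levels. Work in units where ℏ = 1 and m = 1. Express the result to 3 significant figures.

ΔE = 4.67

E_n = n²π²ℏ²/(2md²), so ΔE = (2² − 1²) π²ℏ²/(2md²).
ΔE = 3 × π² / (2 × 1 × 1.78²) = 4.673.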